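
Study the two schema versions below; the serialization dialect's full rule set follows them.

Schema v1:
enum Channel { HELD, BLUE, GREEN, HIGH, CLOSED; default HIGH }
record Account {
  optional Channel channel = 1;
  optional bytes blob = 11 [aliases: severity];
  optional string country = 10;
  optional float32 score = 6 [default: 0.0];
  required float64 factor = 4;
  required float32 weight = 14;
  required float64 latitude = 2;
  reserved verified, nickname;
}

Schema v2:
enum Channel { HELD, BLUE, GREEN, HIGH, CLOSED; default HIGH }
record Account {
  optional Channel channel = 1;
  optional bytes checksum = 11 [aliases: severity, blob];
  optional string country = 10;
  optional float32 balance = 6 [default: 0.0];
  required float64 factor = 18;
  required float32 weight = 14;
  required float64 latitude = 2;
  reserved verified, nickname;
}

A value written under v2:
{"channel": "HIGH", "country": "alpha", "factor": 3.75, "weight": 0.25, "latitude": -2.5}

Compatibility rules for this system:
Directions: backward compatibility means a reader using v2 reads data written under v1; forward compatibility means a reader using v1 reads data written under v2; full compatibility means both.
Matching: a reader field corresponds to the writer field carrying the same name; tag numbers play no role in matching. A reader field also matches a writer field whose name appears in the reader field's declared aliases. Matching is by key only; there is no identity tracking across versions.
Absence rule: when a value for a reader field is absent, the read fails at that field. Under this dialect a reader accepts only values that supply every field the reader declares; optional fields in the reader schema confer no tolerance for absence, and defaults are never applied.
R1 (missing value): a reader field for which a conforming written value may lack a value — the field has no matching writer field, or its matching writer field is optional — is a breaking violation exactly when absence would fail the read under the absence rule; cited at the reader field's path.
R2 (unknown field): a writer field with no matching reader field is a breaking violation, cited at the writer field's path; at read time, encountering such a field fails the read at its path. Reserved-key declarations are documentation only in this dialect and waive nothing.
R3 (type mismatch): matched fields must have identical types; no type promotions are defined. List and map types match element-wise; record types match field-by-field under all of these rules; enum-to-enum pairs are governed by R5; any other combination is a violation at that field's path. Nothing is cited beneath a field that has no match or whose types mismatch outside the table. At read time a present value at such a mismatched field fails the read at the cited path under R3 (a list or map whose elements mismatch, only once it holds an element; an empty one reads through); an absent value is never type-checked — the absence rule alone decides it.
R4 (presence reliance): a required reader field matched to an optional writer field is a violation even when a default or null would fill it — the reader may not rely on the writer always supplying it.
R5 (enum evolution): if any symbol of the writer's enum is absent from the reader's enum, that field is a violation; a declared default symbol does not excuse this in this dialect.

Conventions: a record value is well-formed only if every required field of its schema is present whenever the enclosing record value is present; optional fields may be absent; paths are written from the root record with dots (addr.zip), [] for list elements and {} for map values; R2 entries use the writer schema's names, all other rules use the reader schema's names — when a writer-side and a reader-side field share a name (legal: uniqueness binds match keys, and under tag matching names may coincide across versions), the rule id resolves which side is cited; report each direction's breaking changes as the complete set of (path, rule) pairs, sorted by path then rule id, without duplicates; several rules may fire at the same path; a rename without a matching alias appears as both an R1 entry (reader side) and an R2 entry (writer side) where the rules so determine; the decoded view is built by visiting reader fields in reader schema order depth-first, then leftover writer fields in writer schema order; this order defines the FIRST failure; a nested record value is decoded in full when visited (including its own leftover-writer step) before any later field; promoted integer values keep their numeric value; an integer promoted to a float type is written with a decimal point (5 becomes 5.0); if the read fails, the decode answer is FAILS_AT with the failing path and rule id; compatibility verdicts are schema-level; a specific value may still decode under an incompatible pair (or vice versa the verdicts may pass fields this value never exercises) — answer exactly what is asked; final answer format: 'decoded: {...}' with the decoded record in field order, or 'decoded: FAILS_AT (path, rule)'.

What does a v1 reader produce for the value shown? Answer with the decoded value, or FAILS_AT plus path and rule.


in Account below, arrows point writer -> reader
decoding the Account value with the v1 reader:
  channel := "HIGH"
  read fails at blob under R1 (no fill)
  => FAILS_AT (blob, R1)
the rest of the Account diff is inert for this question:
  renamed field score to balance in record Account -> shifts the Account verdicts, not this decode
  field factor in record Account: tag 4 changed to 18 -> inert under this dialect — no rule fires on Account and the result does not move

decoded: FAILS_AT (blob, R1)


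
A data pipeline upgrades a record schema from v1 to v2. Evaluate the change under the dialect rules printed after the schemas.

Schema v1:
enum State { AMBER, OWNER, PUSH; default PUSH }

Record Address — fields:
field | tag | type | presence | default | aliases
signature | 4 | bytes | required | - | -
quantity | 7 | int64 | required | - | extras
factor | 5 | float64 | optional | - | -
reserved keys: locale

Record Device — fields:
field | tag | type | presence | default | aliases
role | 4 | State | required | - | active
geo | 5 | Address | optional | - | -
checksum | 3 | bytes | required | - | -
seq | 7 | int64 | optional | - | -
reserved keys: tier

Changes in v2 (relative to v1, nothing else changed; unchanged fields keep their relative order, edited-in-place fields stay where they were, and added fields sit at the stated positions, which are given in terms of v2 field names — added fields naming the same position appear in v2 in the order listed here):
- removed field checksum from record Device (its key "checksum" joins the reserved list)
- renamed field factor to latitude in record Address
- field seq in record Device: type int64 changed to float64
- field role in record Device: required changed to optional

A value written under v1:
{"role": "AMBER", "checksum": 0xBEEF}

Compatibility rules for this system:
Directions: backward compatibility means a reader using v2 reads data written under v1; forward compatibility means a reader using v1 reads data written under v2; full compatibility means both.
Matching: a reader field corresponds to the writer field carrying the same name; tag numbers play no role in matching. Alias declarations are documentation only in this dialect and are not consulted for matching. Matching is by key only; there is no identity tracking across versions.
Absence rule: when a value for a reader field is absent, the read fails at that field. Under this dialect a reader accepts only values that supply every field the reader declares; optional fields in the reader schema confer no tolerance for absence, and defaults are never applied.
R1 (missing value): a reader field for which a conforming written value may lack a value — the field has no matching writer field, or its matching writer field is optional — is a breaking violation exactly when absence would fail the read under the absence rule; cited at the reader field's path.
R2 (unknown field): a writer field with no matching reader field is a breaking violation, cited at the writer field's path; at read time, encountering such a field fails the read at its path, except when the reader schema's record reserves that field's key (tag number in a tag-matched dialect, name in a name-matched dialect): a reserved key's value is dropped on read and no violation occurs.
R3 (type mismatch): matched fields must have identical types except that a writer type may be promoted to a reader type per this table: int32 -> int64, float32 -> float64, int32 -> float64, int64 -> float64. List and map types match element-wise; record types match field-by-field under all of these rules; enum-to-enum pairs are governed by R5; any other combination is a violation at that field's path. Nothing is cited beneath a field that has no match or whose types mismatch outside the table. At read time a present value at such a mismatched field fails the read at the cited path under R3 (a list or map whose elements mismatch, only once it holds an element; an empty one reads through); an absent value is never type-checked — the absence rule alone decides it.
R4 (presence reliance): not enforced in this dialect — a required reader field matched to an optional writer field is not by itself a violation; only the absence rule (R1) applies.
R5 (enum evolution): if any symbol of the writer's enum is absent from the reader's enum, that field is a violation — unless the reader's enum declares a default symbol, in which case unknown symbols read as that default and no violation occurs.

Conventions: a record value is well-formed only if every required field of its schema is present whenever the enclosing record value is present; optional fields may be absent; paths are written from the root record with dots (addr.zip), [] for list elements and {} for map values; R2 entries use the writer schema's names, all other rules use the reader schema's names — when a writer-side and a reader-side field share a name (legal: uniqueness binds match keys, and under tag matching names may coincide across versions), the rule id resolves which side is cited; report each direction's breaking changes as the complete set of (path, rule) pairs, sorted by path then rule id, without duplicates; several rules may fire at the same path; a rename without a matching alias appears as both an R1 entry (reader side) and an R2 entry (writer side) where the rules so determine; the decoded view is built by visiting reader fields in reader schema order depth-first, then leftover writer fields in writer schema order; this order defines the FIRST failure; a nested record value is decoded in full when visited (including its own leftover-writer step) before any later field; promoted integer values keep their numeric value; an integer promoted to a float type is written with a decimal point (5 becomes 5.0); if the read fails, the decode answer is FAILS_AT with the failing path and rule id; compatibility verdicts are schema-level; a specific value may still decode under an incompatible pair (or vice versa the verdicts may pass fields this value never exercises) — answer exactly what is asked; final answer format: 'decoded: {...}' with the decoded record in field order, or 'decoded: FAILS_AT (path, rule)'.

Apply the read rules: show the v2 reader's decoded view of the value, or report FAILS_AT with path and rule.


decoded: FAILS_AT (geo, R1)

in Device below, arrows point writer -> reader
decode walk for Device under reader schema v2:
  role := "AMBER"
  read fails at geo under R1 (no fill)
  => FAILS_AT (geo, R1)
remaining Device differences; none change what is asked:
  removed field checksum from record Device (its key "checksum" joins the reserved list) -> matters for Device compatibility verdicts, not for this value's decode
  renamed field factor to latitude in record Address -> matters for Device compatibility verdicts, not for this value's decode
  field seq in record Device: type int64 changed to float64 -> matters for Device compatibility verdicts, not for this value's decode
  field role in record Device: required changed to optional -> matters for Device compatibility verdicts, not for this value's decode


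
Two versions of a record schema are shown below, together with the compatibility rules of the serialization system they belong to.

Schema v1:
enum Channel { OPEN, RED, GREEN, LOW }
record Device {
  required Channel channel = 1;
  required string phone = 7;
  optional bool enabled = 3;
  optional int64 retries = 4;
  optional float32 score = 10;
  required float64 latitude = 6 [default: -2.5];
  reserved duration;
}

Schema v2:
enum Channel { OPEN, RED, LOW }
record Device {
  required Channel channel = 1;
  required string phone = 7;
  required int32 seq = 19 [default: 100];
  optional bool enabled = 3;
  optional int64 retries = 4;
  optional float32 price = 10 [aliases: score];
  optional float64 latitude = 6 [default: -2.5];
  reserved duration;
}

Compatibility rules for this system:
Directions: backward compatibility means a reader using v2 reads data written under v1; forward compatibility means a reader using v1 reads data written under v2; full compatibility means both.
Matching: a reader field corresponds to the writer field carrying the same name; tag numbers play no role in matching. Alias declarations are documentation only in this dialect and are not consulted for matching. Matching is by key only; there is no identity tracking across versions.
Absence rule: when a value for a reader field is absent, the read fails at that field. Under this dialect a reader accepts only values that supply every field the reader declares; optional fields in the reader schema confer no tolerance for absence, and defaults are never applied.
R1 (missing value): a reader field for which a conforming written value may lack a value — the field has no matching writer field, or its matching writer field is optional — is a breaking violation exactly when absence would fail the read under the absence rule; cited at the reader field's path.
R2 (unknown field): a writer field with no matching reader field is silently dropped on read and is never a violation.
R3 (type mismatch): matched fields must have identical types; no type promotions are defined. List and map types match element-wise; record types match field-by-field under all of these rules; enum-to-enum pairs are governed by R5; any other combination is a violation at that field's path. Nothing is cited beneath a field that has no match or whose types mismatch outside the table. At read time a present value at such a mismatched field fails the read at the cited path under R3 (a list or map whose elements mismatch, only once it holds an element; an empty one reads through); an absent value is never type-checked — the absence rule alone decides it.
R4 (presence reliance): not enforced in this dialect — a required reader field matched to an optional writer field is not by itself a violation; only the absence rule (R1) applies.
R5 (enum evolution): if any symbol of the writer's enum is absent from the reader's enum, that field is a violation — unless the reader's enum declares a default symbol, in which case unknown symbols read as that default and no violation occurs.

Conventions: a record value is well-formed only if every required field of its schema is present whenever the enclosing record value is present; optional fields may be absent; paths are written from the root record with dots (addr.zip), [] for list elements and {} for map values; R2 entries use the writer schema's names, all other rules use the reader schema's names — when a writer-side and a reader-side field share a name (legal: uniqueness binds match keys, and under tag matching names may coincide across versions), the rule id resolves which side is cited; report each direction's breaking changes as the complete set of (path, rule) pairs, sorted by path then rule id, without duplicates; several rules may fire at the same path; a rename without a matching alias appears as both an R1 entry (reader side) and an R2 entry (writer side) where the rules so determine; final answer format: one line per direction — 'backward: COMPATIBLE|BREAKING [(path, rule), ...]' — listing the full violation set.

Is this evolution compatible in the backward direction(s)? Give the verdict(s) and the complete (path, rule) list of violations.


arrows below run writer -> reader for Device
backward on Device — v2 reading data written by v1:
  channel <- channel (Channel -> Channel, writer required)
  phone <- phone (string -> string, writer required)
  seq has no writer counterpart
  enabled <- enabled (bool -> bool, writer optional)
  retries <- retries (int64 -> int64, writer optional)
  price has no writer counterpart
  latitude <- latitude (float64 -> float64, writer required)
  writer field score has no reader counterpart
  breaking: (channel, R5)
  breaking: (enabled, R1)
  breaking: (price, R1)
  breaking: (retries, R1)
  breaking: (seq, R1)
  backward on Device therefore BREAKING (5)
ruling out the remaining Device differences:
  field latitude in record Device: required changed to optional -> fires only in the forward direction of Device, which is not asked here

backward: BREAKING [(channel, R5), (enabled, R1), (price, R1), (retries, R1), (seq, R1)]


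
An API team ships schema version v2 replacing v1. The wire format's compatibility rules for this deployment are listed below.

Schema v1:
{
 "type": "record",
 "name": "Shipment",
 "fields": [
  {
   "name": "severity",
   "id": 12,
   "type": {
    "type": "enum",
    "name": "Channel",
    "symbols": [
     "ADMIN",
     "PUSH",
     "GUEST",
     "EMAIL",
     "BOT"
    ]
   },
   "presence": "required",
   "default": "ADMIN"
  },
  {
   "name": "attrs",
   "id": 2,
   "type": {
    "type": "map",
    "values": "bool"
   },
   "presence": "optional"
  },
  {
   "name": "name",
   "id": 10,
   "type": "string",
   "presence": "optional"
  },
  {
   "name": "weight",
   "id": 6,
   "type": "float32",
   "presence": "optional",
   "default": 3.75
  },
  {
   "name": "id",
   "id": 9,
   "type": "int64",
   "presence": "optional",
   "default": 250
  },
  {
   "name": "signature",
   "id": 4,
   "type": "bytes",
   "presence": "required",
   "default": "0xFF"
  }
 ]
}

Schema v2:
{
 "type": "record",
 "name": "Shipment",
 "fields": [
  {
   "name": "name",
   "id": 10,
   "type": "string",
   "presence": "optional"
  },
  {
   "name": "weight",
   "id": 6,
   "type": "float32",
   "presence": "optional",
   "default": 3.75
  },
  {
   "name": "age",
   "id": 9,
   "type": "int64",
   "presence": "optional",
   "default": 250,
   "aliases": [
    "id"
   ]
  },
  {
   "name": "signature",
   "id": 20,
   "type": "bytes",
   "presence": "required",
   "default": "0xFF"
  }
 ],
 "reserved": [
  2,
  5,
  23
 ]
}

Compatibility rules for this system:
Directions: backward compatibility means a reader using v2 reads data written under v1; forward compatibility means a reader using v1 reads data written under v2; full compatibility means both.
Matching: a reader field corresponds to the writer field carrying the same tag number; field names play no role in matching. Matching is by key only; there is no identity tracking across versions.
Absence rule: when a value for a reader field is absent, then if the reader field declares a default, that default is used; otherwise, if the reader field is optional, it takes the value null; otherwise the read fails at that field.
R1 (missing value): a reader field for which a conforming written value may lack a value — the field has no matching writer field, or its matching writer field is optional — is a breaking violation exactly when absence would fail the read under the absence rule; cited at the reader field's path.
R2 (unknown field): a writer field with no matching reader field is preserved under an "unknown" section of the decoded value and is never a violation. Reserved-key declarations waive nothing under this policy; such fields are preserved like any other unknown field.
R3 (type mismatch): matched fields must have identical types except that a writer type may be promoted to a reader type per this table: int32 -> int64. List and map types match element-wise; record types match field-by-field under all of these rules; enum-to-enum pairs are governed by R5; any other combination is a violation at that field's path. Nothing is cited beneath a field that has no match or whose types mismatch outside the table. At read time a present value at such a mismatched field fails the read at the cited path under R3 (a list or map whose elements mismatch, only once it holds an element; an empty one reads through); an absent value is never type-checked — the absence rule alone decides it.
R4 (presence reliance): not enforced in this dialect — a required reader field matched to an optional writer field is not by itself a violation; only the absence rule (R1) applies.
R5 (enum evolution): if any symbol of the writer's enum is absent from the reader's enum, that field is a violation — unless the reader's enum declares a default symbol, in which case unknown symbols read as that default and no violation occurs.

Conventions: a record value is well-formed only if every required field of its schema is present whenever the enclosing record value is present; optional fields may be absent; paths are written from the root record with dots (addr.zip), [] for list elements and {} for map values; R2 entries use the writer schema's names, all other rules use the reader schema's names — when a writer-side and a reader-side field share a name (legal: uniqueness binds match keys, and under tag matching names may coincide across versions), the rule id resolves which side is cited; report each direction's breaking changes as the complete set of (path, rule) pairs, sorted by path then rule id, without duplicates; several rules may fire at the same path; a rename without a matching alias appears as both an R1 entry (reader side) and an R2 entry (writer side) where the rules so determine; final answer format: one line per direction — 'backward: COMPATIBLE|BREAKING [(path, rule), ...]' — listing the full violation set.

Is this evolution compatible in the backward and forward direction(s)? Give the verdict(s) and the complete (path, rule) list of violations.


arrows below run writer -> reader for Shipment
backward pass over Shipment, reader schema v2, writer schema v1:
  name <- name (string -> string, writer optional)
  weight <- weight (float32 -> float32, writer optional)
  age <- id (int64 -> int64, writer optional)
  signature has no writer counterpart
  writer severity: unknown to reader
  writer attrs: unknown to reader
  writer signature: unknown to reader
  nothing fires on Shipment: backward is COMPATIBLE
forward pass over Shipment, reader schema v1, writer schema v2:
  severity has no writer counterpart
  attrs has no writer counterpart
  name <- name (string -> string, writer optional)
  weight <- weight (float32 -> float32, writer optional)
  id <- age (int64 -> int64, writer optional)
  signature has no writer counterpart
  writer signature: unknown to reader
  nothing fires on Shipment: forward is COMPATIBLE

backward: COMPATIBLE []; forward: COMPATIBLE []


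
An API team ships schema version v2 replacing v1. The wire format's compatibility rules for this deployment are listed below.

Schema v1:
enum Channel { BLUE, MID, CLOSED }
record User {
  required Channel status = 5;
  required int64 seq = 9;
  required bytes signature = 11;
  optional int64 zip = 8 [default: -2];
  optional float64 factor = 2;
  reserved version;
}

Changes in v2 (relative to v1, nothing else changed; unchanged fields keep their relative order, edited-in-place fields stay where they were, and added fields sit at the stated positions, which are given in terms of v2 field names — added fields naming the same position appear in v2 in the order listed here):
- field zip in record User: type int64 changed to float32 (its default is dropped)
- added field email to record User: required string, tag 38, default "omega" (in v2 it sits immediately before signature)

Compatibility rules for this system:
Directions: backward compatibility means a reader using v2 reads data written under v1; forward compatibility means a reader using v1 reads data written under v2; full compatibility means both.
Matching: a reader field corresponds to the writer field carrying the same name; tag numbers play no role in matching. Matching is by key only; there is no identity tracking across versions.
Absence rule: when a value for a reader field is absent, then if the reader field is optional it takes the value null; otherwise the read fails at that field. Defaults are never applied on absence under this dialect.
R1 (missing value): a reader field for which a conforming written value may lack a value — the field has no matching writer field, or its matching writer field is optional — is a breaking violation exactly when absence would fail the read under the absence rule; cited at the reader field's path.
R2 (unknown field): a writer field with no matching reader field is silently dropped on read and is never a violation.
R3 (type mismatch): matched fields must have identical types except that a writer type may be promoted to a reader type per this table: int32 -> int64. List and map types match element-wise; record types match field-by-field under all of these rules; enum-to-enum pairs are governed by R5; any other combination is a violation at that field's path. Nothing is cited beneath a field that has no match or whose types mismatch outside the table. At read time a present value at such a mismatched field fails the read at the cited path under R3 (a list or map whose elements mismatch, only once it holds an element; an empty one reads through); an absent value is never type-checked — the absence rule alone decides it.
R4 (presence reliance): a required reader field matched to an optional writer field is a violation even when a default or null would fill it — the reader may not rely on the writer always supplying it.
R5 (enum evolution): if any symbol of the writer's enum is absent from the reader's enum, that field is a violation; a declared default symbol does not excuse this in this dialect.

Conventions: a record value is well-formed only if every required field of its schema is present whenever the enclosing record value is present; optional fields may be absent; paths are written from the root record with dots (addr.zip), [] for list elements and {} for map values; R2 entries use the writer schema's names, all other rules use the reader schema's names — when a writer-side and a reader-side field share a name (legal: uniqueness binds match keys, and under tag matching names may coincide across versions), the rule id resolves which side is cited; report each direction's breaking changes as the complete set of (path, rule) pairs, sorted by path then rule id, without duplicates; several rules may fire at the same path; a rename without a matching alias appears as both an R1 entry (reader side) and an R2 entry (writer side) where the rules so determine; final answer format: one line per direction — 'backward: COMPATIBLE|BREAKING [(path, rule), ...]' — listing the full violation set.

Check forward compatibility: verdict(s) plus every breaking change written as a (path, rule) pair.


forward: BREAKING [(zip, R3)]

in User below, arrows point writer -> reader
checking forward for User: reader v1 against writer v2:
  writer required, Channel -> Channel: reader status maps from writer status
  writer required, int64 -> int64: reader seq maps from writer seq
  writer required, bytes -> bytes: reader signature maps from writer signature
  writer optional, float32 -> int64: reader zip maps from writer zip
  writer optional, float64 -> float64: reader factor maps from writer factor
  email (writer side), unknown to reader
  R3 fires at zip
  => forward verdict for User: BREAKING, 1 violation(s)
ruling out the remaining User differences:
  added field email to record User: required string, tag 38, default "omega" (in v2 it sits immediately before signature) -> matters only for User's backward compatibility — outside the asked direction


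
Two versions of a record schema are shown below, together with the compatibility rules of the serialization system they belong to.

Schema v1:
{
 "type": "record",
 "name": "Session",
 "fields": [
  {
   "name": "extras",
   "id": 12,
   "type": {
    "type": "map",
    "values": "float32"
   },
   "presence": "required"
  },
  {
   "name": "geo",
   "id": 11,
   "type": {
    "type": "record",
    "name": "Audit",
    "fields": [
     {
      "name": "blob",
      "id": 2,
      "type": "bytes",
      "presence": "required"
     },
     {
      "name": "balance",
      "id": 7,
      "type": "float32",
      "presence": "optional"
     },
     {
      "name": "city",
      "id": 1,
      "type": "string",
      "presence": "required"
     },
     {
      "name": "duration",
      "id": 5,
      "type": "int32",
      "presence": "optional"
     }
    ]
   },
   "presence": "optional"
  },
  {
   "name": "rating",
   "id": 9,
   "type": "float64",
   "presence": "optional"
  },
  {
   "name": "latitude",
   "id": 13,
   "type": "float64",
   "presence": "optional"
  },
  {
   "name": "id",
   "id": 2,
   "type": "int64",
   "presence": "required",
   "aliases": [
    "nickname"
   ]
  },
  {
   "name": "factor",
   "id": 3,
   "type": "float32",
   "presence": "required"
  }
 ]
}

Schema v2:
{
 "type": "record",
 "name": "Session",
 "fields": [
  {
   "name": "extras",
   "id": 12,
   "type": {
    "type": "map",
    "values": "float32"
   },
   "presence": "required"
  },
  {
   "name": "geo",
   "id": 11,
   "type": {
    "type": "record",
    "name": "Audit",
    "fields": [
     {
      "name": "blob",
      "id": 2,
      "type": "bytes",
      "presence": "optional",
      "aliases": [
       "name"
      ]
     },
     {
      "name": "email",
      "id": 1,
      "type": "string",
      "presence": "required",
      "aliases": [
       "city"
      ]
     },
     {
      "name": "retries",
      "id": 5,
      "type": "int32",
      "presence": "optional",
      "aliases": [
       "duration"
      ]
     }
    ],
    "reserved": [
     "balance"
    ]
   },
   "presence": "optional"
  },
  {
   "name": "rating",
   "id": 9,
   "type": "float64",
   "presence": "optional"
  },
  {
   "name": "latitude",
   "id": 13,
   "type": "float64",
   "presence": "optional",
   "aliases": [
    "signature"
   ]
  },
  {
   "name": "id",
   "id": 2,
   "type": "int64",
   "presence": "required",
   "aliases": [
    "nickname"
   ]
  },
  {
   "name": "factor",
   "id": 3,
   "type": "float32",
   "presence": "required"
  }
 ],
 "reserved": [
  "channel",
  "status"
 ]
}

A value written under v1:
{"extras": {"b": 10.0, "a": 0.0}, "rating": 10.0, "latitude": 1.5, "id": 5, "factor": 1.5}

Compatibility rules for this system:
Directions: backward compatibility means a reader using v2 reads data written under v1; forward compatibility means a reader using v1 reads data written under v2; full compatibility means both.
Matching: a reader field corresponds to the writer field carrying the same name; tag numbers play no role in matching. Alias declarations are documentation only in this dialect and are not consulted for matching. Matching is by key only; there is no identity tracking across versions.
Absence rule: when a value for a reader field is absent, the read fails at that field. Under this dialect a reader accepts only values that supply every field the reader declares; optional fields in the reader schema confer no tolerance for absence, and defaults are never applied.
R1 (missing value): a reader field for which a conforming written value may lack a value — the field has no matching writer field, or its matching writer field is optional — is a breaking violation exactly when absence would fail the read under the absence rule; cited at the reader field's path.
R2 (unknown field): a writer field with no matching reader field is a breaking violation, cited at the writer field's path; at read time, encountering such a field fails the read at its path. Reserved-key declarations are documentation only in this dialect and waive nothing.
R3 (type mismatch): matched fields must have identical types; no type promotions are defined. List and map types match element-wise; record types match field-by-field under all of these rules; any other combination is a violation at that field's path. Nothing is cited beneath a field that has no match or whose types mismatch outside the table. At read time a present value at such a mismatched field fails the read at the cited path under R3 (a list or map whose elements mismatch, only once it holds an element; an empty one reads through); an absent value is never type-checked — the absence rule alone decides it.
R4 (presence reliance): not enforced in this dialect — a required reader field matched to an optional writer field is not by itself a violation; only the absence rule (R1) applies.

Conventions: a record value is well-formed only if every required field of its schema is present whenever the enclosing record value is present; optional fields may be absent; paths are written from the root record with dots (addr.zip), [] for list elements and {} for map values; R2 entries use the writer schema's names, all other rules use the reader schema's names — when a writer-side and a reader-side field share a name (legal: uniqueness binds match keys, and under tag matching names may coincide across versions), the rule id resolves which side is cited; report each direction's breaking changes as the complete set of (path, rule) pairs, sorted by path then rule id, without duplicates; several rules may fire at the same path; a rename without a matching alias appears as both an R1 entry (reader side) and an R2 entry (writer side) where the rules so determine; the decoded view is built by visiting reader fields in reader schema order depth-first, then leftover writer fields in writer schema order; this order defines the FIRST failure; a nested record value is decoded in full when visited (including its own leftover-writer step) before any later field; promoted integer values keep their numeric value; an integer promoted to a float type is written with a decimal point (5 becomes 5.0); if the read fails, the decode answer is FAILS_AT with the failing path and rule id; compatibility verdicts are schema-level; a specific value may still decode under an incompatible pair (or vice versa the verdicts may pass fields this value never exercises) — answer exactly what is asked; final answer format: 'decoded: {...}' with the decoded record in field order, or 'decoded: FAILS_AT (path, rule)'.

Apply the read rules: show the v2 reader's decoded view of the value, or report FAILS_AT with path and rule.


each type pair in Session: writer, then reader
decoding the Session value with the v2 reader:
  extras := {"b": 10.0, "a": 0.0}
  read fails at geo under R1 (no fill)
  => FAILS_AT (geo, R1)
checking off the Session differences that do not matter here:
  removed field balance from record Audit (its key "balance" joins the reserved list) -> matters for Session compatibility verdicts, not for this value's decode
  field blob in record Audit: required changed to optional -> matters for Session compatibility verdicts, not for this value's decode
  renamed field duration to retries in record Audit (alias duration declared on the renamed field) -> matters for Session compatibility verdicts, not for this value's decode
  renamed field city to email in record Audit (alias city declared on the renamed field) -> matters for Session compatibility verdicts, not for this value's decode

decoded: FAILS_AT (geo, R1)


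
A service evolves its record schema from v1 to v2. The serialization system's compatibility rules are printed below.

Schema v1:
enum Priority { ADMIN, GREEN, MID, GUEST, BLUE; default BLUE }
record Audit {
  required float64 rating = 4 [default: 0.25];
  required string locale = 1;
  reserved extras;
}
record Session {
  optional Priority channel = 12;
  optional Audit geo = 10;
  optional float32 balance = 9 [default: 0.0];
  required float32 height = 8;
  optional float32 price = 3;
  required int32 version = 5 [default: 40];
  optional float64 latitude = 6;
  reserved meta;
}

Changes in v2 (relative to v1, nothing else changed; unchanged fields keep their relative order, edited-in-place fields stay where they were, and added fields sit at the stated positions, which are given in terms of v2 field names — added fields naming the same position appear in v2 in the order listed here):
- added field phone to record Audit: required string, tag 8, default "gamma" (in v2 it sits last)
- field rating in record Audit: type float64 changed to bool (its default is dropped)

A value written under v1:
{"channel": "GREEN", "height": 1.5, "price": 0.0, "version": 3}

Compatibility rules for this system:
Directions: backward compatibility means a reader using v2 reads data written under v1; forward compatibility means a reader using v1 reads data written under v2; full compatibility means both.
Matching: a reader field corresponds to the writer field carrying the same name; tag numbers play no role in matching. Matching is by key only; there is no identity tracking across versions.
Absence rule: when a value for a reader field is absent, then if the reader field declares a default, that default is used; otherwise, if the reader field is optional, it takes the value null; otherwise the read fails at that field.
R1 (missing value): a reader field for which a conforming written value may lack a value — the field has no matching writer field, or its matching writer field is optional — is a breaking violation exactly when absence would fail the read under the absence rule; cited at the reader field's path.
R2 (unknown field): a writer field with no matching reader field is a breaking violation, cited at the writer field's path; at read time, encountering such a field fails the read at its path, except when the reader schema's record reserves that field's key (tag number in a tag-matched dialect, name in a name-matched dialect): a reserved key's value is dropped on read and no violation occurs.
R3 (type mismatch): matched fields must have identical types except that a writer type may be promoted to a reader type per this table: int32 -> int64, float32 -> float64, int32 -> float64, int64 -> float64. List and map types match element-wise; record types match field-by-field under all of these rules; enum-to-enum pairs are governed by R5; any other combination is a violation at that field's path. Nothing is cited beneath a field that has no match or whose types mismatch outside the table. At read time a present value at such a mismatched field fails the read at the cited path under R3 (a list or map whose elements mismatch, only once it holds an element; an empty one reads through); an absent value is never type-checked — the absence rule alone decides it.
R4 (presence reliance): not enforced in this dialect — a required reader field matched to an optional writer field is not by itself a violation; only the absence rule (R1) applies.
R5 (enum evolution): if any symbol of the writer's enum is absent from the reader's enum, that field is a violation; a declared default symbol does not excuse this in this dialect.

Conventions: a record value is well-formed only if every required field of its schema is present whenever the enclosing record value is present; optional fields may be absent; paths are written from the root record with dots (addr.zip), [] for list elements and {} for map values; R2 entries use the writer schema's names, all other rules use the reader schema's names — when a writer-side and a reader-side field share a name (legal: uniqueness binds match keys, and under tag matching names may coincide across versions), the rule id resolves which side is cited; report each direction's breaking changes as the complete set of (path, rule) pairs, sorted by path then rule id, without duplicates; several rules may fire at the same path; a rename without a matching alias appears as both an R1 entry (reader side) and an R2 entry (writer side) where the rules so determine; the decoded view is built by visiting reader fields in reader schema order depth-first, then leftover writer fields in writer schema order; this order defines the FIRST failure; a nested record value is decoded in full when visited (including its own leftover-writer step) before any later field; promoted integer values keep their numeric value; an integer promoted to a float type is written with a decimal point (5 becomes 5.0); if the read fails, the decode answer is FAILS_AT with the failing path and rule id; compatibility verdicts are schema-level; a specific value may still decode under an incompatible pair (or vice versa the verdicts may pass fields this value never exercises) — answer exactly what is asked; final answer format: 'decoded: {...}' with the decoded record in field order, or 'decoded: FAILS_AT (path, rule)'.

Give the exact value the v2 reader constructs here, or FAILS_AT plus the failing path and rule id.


decoded: {"channel": "GREEN", "geo": null, "balance": 0.0, "height": 1.5, "price": 0.0, "version": 3, "latitude": null}

the writer's type comes first in each Session pair
decode walk for Session under reader schema v2:
  channel := "GREEN"
  geo := null (missing; optional => null)
  balance := 0.0 (missing; default applied)
  height := 1.5
  price := 0.0
  version := 3
  latitude := null (missing; optional => null)
  => decoded: {"channel": "GREEN", "geo": null, "balance": 0.0, "height": 1.5, "price": 0.0, "version": 3, "latitude": null}
remaining Session differences; none change what is asked:
  added field phone to record Audit: required string, tag 8, default "gamma" (in v2 it sits last) -> shifts the Session verdicts, not this decode
  field rating in record Audit: type float64 changed to bool (its default is dropped) -> shifts the Session verdicts, not this decode
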